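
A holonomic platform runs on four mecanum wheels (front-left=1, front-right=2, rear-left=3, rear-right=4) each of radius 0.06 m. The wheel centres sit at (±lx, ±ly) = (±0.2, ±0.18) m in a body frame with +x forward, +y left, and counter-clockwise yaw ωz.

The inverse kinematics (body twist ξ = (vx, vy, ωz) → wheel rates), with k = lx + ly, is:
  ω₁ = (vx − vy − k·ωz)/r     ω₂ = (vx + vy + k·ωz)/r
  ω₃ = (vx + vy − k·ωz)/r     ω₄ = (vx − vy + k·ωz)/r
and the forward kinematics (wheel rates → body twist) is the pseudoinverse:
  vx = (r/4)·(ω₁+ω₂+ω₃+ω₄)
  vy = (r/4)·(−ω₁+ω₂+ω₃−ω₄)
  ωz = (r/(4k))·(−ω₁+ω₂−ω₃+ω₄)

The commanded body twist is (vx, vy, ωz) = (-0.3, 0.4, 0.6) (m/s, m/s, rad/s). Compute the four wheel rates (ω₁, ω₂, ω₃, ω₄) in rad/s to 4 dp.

(-15.4667, 5.4667, -2.1333, -7.8667)

k = lx + ly = 0.2 + 0.18 = 0.3800;  k·ωz = 0.3800·0.6 = 0.2280
ω₁ (FL) = (vx − vy − k·ωz)/r = -0.9280/0.06 = -15.4667
ω₂ (FR) = (vx + vy + k·ωz)/r = 0.3280/0.06 = 5.4667
ω₃ (RL) = (vx + vy − k·ωz)/r = -0.1280/0.06 = -2.1333
ω₄ (RR) = (vx − vy + k·ωz)/r = -0.4720/0.06 = -7.8667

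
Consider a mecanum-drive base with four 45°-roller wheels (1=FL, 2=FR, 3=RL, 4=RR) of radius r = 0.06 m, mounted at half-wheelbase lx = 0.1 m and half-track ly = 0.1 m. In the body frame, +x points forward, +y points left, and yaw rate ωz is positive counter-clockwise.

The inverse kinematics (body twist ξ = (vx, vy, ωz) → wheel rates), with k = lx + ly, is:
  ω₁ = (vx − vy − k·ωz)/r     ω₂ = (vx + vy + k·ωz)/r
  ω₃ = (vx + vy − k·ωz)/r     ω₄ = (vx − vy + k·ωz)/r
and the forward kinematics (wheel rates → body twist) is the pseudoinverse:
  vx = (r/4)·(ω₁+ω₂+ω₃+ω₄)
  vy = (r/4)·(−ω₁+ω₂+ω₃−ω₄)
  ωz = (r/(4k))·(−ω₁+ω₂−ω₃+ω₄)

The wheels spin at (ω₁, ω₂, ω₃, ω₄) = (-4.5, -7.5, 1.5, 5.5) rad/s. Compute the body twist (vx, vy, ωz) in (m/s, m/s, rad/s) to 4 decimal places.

k = lx + ly = 0.1 + 0.1 = 0.2000
ω₁+ω₂+ω₃+ω₄ = -5.0000  →  vx = (0.06/4)·-5.0000 = -0.0750
−ω₁+ω₂+ω₃−ω₄ = -7.0000  →  vy = (0.06/4)·-7.0000 = -0.1050
−ω₁+ω₂−ω₃+ω₄ = 1.0000  →  ωz = (0.06/0.8000)·1.0000 = 0.0750

(-0.0750, -0.1050, 0.0750)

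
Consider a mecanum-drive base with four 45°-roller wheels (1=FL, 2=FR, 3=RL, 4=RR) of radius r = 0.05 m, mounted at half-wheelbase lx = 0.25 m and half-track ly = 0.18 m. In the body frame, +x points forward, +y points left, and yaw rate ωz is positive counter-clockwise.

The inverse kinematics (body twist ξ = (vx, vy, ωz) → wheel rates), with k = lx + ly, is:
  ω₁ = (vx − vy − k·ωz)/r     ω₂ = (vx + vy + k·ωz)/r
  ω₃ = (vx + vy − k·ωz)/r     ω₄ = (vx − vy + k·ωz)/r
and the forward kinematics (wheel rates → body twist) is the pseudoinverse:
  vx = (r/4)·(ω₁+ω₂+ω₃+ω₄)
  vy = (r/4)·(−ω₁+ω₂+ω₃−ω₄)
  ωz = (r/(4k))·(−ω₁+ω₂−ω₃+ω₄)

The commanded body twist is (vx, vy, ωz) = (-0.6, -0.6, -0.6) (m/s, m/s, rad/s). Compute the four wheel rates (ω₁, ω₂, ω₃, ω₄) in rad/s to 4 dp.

(5.1600, -29.1600, -18.8400, -5.1600)

k = lx + ly = 0.25 + 0.18 = 0.4300;  k·ωz = 0.4300·-0.6 = -0.2580
ω₁ (FL) = (vx − vy − k·ωz)/r = 0.2580/0.05 = 5.1600
ω₂ (FR) = (vx + vy + k·ωz)/r = -1.4580/0.05 = -29.1600
ω₃ (RL) = (vx + vy − k·ωz)/r = -0.9420/0.05 = -18.8400
ω₄ (RR) = (vx − vy + k·ωz)/r = -0.2580/0.05 = -5.1600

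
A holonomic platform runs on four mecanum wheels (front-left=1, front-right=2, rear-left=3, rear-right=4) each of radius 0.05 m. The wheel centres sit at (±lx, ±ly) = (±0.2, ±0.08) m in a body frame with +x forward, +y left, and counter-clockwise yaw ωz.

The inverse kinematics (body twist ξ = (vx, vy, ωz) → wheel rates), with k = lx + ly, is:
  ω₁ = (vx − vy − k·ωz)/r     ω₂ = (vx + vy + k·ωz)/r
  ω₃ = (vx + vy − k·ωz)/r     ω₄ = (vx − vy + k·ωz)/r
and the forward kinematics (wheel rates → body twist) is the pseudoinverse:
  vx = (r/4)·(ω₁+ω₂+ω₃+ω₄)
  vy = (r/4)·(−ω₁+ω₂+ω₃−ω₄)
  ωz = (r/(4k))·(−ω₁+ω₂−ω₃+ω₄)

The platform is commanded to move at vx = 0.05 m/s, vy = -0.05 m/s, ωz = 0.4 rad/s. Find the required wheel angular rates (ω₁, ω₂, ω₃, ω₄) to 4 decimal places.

k = lx + ly = 0.2 + 0.08 = 0.2800;  k·ωz = 0.2800·0.4 = 0.1120
ω₁ (FL) = (vx − vy − k·ωz)/r = -0.0120/0.05 = -0.2400
ω₂ (FR) = (vx + vy + k·ωz)/r = 0.1120/0.05 = 2.2400
ω₃ (RL) = (vx + vy − k·ωz)/r = -0.1120/0.05 = -2.2400
ω₄ (RR) = (vx − vy + k·ωz)/r = 0.2120/0.05 = 4.2400

(-0.2400, 2.2400, -2.2400, 4.2400)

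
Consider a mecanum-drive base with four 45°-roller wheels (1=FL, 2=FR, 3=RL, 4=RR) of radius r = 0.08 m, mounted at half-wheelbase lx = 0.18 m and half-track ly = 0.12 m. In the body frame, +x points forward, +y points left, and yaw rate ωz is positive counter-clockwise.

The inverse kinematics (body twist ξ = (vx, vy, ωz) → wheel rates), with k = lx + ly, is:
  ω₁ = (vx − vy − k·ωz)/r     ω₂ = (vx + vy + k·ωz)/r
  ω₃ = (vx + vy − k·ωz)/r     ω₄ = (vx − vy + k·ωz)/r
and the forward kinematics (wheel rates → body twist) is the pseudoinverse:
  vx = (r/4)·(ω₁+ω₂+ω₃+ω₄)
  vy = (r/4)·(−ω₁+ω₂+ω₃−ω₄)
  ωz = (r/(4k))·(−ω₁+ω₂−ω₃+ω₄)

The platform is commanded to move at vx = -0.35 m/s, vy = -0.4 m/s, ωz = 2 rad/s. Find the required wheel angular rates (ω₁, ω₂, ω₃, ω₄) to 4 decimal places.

(-6.8750, -1.8750, -16.8750, 8.1250)

k = lx + ly = 0.18 + 0.12 = 0.3000;  k·ωz = 0.3000·2 = 0.6000
ω₁ (FL) = (vx − vy − k·ωz)/r = -0.5500/0.08 = -6.8750
ω₂ (FR) = (vx + vy + k·ωz)/r = -0.1500/0.08 = -1.8750
ω₃ (RL) = (vx + vy − k·ωz)/r = -1.3500/0.08 = -16.8750
ω₄ (RR) = (vx − vy + k·ωz)/r = 0.6500/0.08 = 8.1250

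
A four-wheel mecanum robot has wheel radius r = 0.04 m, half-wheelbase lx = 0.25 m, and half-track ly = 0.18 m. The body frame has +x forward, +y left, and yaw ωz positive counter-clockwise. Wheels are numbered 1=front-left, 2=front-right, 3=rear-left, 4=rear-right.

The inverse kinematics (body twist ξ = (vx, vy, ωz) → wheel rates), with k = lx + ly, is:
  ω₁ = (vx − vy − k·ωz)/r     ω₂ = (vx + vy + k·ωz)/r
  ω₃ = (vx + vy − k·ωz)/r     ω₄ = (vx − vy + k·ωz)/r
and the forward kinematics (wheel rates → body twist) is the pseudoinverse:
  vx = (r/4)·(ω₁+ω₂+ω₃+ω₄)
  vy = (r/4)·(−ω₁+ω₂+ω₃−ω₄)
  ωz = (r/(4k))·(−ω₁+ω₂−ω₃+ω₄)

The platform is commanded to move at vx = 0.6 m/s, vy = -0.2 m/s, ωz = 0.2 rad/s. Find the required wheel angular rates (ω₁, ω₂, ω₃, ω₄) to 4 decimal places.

k = lx + ly = 0.25 + 0.18 = 0.4300;  k·ωz = 0.4300·0.2 = 0.0860
ω₁ (FL) = (vx − vy − k·ωz)/r = 0.7140/0.04 = 17.8500
ω₂ (FR) = (vx + vy + k·ωz)/r = 0.4860/0.04 = 12.1500
ω₃ (RL) = (vx + vy − k·ωz)/r = 0.3140/0.04 = 7.8500
ω₄ (RR) = (vx − vy + k·ωz)/r = 0.8860/0.04 = 22.1500

(17.8500, 12.1500, 7.8500, 22.1500)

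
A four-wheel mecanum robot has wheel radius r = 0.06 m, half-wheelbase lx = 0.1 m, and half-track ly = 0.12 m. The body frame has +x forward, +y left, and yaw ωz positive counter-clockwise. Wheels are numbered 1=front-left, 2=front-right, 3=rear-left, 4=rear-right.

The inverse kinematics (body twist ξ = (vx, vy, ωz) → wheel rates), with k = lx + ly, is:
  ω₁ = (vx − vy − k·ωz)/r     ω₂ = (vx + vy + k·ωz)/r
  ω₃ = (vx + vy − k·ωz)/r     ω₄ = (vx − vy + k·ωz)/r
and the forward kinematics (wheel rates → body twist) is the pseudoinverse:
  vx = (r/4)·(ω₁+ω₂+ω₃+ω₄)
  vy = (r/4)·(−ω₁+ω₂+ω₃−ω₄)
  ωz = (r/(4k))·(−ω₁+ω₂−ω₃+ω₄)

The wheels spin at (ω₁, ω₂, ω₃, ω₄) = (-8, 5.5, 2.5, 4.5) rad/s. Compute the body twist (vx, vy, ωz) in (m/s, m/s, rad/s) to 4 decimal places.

(0.0675, 0.1725, 1.0568)

k = lx + ly = 0.1 + 0.12 = 0.2200
ω₁+ω₂+ω₃+ω₄ = 4.5000  →  vx = (0.06/4)·4.5000 = 0.0675
−ω₁+ω₂+ω₃−ω₄ = 11.5000  →  vy = (0.06/4)·11.5000 = 0.1725
−ω₁+ω₂−ω₃+ω₄ = 15.5000  →  ωz = (0.06/0.8800)·15.5000 = 1.0568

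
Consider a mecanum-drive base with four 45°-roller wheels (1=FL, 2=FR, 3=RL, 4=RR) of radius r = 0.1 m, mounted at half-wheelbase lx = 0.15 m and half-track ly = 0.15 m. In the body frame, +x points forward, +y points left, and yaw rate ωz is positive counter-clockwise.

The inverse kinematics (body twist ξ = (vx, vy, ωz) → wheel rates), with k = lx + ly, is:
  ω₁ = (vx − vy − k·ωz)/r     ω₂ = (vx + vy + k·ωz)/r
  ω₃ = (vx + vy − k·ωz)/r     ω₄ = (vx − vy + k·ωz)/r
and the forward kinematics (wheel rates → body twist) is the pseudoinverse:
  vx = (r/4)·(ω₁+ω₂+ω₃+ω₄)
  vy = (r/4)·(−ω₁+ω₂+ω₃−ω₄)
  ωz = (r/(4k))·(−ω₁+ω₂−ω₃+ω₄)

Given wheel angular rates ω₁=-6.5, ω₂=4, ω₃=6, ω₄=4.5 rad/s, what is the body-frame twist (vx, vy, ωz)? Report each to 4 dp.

k = lx + ly = 0.15 + 0.15 = 0.3000
ω₁+ω₂+ω₃+ω₄ = 8.0000  →  vx = (0.1/4)·8.0000 = 0.2000
−ω₁+ω₂+ω₃−ω₄ = 12.0000  →  vy = (0.1/4)·12.0000 = 0.3000
−ω₁+ω₂−ω₃+ω₄ = 9.0000  →  ωz = (0.1/1.2000)·9.0000 = 0.7500

(0.2000, 0.3000, 0.7500)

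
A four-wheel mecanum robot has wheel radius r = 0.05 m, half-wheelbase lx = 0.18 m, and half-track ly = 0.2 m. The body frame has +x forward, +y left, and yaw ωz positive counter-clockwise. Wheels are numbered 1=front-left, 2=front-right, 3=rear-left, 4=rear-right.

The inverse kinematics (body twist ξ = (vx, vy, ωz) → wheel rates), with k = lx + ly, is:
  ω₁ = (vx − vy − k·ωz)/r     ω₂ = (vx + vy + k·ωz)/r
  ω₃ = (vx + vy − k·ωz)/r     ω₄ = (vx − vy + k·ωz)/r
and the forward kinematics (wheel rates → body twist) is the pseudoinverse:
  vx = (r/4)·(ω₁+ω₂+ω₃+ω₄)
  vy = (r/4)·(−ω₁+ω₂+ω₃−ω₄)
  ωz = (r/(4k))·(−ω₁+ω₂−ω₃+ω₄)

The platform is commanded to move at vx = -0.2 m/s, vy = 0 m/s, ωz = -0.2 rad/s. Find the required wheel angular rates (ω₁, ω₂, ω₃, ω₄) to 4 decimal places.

k = lx + ly = 0.18 + 0.2 = 0.3800;  k·ωz = 0.3800·-0.2 = -0.0760
ω₁ (FL) = (vx − vy − k·ωz)/r = -0.1240/0.05 = -2.4800
ω₂ (FR) = (vx + vy + k·ωz)/r = -0.2760/0.05 = -5.5200
ω₃ (RL) = (vx + vy − k·ωz)/r = -0.1240/0.05 = -2.4800
ω₄ (RR) = (vx − vy + k·ωz)/r = -0.2760/0.05 = -5.5200

(-2.4800, -5.5200, -2.4800, -5.5200)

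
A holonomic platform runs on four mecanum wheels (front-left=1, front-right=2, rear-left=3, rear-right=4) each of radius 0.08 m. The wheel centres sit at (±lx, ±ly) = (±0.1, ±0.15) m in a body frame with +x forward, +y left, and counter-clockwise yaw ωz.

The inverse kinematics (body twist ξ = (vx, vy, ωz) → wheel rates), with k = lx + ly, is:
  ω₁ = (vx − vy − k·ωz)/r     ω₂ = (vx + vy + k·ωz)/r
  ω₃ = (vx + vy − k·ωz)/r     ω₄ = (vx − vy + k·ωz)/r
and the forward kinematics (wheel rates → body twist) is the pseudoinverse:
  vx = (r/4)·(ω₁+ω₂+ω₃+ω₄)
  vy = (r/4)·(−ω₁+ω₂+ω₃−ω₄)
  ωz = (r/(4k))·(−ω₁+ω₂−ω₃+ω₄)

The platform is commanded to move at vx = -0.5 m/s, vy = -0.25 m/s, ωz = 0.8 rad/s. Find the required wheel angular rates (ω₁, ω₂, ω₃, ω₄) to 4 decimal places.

(-5.6250, -6.8750, -11.8750, -0.6250)

k = lx + ly = 0.1 + 0.15 = 0.2500;  k·ωz = 0.2500·0.8 = 0.2000
ω₁ (FL) = (vx − vy − k·ωz)/r = -0.4500/0.08 = -5.6250
ω₂ (FR) = (vx + vy + k·ωz)/r = -0.5500/0.08 = -6.8750
ω₃ (RL) = (vx + vy − k·ωz)/r = -0.9500/0.08 = -11.8750
ω₄ (RR) = (vx − vy + k·ωz)/r = -0.0500/0.08 = -0.6250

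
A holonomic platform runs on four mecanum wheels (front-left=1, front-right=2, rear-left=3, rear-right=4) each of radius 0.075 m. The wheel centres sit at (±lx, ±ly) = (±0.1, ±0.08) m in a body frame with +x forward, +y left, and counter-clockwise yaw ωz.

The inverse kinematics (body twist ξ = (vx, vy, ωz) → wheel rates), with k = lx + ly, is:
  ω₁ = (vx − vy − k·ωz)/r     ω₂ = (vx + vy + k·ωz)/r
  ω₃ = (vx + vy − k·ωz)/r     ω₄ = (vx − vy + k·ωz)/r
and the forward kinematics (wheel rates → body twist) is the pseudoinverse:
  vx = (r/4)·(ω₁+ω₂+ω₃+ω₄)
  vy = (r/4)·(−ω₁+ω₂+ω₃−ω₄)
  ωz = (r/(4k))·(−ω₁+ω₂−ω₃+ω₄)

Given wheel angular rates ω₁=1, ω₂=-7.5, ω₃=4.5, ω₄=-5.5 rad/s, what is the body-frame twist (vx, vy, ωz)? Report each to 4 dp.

(-0.1406, 0.0281, -1.9271)

k = lx + ly = 0.1 + 0.08 = 0.1800
ω₁+ω₂+ω₃+ω₄ = -7.5000  →  vx = (0.075/4)·-7.5000 = -0.1406
−ω₁+ω₂+ω₃−ω₄ = 1.5000  →  vy = (0.075/4)·1.5000 = 0.0281
−ω₁+ω₂−ω₃+ω₄ = -18.5000  →  ωz = (0.075/0.7200)·-18.5000 = -1.9271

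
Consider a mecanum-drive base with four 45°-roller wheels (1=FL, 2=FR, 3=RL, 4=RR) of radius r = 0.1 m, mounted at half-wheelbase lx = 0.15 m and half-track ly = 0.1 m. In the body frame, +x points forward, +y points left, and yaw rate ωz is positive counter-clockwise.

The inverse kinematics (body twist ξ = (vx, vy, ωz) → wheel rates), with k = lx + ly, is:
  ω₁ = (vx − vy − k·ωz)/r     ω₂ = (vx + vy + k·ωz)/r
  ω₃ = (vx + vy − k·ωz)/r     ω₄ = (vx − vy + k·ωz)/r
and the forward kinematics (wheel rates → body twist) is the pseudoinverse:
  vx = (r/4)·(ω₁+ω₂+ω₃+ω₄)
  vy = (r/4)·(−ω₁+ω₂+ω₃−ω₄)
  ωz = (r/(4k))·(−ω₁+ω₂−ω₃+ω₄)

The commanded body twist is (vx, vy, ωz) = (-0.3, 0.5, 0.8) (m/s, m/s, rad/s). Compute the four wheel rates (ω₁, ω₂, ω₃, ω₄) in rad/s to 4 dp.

(-10.0000, 4.0000, 0.0000, -6.0000)

k = lx + ly = 0.15 + 0.1 = 0.2500;  k·ωz = 0.2500·0.8 = 0.2000
ω₁ (FL) = (vx − vy − k·ωz)/r = -1.0000/0.1 = -10.0000
ω₂ (FR) = (vx + vy + k·ωz)/r = 0.4000/0.1 = 4.0000
ω₃ (RL) = (vx + vy − k·ωz)/r = 0.0000/0.1 = 0.0000
ω₄ (RR) = (vx − vy + k·ωz)/r = -0.6000/0.1 = -6.0000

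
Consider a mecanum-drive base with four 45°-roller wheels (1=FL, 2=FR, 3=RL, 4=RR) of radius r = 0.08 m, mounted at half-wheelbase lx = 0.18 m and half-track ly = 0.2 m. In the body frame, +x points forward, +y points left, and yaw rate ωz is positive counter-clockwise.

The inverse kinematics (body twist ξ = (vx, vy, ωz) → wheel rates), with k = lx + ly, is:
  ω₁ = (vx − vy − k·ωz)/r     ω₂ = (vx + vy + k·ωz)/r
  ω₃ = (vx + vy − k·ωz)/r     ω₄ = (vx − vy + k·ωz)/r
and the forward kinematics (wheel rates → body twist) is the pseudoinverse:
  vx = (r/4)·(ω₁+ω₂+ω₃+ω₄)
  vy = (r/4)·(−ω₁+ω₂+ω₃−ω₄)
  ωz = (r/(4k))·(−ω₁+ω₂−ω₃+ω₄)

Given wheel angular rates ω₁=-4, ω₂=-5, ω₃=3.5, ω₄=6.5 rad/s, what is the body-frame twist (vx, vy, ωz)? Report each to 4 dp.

k = lx + ly = 0.18 + 0.2 = 0.3800
ω₁+ω₂+ω₃+ω₄ = 1.0000  →  vx = (0.08/4)·1.0000 = 0.0200
−ω₁+ω₂+ω₃−ω₄ = -4.0000  →  vy = (0.08/4)·-4.0000 = -0.0800
−ω₁+ω₂−ω₃+ω₄ = 2.0000  →  ωz = (0.08/1.5200)·2.0000 = 0.1053

(0.0200, -0.0800, 0.1053)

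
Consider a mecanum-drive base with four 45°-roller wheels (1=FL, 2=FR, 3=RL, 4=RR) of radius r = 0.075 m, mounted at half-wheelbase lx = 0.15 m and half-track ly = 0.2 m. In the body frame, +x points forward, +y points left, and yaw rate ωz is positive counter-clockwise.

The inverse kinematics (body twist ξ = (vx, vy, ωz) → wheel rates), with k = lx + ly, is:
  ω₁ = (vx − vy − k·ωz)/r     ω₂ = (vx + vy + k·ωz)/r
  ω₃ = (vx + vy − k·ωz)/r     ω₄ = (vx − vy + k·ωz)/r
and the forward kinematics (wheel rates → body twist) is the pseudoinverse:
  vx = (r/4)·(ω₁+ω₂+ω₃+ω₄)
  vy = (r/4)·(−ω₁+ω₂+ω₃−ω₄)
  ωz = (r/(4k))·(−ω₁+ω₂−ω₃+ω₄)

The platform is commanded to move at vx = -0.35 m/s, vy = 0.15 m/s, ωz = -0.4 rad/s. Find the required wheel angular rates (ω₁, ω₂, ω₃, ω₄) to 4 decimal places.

(-4.8000, -4.5333, -0.8000, -8.5333)

k = lx + ly = 0.15 + 0.2 = 0.3500;  k·ωz = 0.3500·-0.4 = -0.1400
ω₁ (FL) = (vx − vy − k·ωz)/r = -0.3600/0.075 = -4.8000
ω₂ (FR) = (vx + vy + k·ωz)/r = -0.3400/0.075 = -4.5333
ω₃ (RL) = (vx + vy − k·ωz)/r = -0.0600/0.075 = -0.8000
ω₄ (RR) = (vx − vy + k·ωz)/r = -0.6400/0.075 = -8.5333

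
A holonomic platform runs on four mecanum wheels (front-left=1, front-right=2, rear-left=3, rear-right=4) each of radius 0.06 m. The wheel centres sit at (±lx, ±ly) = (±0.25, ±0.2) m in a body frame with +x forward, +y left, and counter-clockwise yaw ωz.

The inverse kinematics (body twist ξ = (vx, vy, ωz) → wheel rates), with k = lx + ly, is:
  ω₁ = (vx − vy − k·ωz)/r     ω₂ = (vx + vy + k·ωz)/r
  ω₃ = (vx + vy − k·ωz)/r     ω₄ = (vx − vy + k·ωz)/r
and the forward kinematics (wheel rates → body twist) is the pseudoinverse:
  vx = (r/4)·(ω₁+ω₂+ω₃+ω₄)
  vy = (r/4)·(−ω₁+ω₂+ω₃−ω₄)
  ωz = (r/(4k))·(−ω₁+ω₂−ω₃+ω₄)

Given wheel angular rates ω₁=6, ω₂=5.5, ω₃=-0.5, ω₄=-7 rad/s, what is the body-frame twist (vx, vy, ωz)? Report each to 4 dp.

(0.0600, 0.0900, -0.2333)

k = lx + ly = 0.25 + 0.2 = 0.4500
ω₁+ω₂+ω₃+ω₄ = 4.0000  →  vx = (0.06/4)·4.0000 = 0.0600
−ω₁+ω₂+ω₃−ω₄ = 6.0000  →  vy = (0.06/4)·6.0000 = 0.0900
−ω₁+ω₂−ω₃+ω₄ = -7.0000  →  ωz = (0.06/1.8000)·-7.0000 = -0.2333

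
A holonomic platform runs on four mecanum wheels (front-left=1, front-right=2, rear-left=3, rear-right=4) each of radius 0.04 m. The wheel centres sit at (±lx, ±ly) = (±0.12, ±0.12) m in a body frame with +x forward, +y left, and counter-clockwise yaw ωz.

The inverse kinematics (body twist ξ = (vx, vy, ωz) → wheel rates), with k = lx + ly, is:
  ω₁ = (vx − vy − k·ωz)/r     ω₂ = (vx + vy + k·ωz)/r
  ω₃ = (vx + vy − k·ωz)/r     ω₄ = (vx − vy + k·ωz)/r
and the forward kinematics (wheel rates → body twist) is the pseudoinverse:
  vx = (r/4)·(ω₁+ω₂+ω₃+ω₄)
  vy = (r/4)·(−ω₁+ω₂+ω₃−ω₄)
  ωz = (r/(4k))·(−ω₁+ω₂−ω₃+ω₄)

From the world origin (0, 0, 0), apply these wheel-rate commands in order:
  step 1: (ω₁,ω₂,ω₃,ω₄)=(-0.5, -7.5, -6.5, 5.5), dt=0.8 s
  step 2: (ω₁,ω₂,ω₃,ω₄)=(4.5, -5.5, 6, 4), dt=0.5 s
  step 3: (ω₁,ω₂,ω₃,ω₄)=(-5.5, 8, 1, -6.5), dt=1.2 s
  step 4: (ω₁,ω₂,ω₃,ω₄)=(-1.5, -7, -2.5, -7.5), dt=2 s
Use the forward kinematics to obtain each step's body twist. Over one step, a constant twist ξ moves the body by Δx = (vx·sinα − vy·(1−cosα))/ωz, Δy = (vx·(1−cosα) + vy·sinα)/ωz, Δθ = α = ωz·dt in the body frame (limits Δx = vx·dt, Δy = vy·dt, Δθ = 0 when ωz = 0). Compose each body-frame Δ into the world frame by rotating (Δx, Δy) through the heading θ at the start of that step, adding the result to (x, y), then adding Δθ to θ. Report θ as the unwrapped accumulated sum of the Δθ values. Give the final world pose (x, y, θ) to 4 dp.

(-0.4168, 0.1219, -0.6583)

step 1: ξ=(vx,vy,ωz)=(-0.0900, -0.1900, 0.2083), dt=0.8 → body Δ=(-0.0590, -0.1573, 0.1667) → world pose (-0.0590, -0.1573, 0.1667)
step 2: ξ=(vx,vy,ωz)=(0.0900, -0.0800, -0.5000), dt=0.5 → body Δ=(0.0396, -0.0452, -0.2500) → world pose (-0.0125, -0.1953, -0.0833)
step 3: ξ=(vx,vy,ωz)=(-0.0300, 0.2100, 0.2500), dt=1.2 → body Δ=(-0.0730, 0.2429, 0.3000) → world pose (-0.0650, 0.0528, 0.2167)
step 4: ξ=(vx,vy,ωz)=(-0.1850, -0.0050, -0.4375), dt=2.0 → body Δ=(-0.3287, 0.1430, -0.8750) → world pose (-0.4168, 0.1219, -0.6583)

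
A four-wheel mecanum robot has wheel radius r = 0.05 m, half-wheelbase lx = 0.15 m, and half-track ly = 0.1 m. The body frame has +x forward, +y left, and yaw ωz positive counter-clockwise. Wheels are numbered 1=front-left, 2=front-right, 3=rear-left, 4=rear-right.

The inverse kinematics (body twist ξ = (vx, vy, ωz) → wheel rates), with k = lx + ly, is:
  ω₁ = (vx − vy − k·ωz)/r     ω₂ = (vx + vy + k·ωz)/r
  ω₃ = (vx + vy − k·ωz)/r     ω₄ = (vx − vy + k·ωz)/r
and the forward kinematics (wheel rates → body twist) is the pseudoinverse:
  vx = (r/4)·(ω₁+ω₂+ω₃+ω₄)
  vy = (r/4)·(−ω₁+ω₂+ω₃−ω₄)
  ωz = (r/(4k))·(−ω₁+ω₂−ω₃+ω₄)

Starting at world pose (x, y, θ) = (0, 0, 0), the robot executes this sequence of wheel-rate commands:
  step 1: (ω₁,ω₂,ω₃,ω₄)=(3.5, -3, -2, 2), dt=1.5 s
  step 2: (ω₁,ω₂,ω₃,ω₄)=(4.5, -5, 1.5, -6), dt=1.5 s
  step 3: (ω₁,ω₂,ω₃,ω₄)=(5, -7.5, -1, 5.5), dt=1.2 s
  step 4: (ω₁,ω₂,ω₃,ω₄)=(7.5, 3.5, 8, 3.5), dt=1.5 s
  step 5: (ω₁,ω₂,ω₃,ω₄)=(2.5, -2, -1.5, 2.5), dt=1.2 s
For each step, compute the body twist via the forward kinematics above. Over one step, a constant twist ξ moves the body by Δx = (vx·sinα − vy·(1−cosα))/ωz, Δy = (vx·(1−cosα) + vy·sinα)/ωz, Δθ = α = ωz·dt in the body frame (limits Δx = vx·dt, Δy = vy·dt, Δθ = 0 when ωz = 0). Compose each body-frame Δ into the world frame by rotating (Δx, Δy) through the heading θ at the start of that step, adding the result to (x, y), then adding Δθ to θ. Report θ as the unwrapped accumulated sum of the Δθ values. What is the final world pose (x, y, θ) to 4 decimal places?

(-0.6918, -0.4333, -2.4900)

step 1: ξ=(vx,vy,ωz)=(0.0062, -0.1313, -0.1250), dt=1.5 → body Δ=(-0.0091, -0.1966, -0.1875) → world pose (-0.0091, -0.1966, -0.1875)
step 2: ξ=(vx,vy,ωz)=(-0.0625, -0.0250, -0.8500), dt=1.5 → body Δ=(-0.0912, 0.0240, -1.2750) → world pose (-0.0942, -0.1561, -1.4625)
step 3: ξ=(vx,vy,ωz)=(0.0250, -0.2375, -0.3000), dt=1.2 → body Δ=(-0.0214, -0.2842, -0.3600) → world pose (-0.3791, -0.1655, -1.8225)
step 4: ξ=(vx,vy,ωz)=(0.2812, 0.0063, -0.4250), dt=1.5 → body Δ=(0.3968, -0.1212, -0.6375) → world pose (-0.5953, -0.5196, -2.4600)
step 5: ξ=(vx,vy,ωz)=(0.0187, -0.1063, -0.0250), dt=1.2 → body Δ=(0.0206, -0.1278, -0.0300) → world pose (-0.6918, -0.4333, -2.4900)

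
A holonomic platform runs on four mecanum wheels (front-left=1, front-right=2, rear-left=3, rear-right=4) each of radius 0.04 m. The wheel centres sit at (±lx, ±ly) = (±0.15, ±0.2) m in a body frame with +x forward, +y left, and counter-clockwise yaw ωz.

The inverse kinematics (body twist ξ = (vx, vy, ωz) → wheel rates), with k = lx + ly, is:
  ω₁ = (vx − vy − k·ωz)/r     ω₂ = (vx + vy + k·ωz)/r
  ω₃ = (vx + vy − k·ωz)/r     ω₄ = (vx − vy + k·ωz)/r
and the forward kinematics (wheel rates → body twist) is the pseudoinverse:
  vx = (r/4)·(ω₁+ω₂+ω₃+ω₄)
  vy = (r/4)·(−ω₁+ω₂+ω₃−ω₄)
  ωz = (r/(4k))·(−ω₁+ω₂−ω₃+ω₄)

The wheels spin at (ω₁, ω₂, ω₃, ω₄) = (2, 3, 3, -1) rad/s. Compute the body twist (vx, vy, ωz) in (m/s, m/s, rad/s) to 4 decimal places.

k = lx + ly = 0.15 + 0.2 = 0.3500
ω₁+ω₂+ω₃+ω₄ = 7.0000  →  vx = (0.04/4)·7.0000 = 0.0700
−ω₁+ω₂+ω₃−ω₄ = 5.0000  →  vy = (0.04/4)·5.0000 = 0.0500
−ω₁+ω₂−ω₃+ω₄ = -3.0000  →  ωz = (0.04/1.4000)·-3.0000 = -0.0857

(0.0700, 0.0500, -0.0857)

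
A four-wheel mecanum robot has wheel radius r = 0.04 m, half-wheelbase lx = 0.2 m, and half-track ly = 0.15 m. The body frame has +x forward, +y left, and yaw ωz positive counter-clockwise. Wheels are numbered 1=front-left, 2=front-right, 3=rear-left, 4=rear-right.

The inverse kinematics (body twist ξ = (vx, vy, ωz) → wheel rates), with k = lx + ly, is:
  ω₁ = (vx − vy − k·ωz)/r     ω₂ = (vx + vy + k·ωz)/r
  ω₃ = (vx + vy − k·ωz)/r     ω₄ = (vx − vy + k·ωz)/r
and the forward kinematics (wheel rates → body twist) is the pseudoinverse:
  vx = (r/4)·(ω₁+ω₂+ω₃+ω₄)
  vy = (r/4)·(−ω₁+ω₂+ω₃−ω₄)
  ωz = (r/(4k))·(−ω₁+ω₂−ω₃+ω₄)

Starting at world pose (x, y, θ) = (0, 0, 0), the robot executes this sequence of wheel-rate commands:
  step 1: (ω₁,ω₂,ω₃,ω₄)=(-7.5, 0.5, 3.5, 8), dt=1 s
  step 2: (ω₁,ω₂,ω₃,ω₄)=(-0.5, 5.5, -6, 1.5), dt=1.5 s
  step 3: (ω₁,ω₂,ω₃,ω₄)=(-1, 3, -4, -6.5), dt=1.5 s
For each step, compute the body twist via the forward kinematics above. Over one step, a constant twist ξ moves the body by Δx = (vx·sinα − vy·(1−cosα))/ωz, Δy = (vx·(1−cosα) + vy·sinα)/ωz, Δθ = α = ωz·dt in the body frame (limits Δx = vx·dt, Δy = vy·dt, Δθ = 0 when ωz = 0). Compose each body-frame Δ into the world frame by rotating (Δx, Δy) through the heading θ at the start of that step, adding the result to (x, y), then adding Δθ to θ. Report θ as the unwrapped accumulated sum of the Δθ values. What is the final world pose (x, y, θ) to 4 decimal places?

(-0.0954, -0.0208, 1.0000)

step 1: ξ=(vx,vy,ωz)=(0.0450, 0.0350, 0.3571), dt=1.0 → body Δ=(0.0379, 0.0422, 0.3571) → world pose (0.0379, 0.0422, 0.3571)
step 2: ξ=(vx,vy,ωz)=(0.0050, -0.0150, 0.3857), dt=1.5 → body Δ=(0.0134, -0.0192, 0.5786) → world pose (0.0571, 0.0290, 0.9357)
step 3: ξ=(vx,vy,ωz)=(-0.0850, 0.0650, 0.0429), dt=1.5 → body Δ=(-0.1305, 0.0933, 0.0643) → world pose (-0.0954, -0.0208, 1.0000)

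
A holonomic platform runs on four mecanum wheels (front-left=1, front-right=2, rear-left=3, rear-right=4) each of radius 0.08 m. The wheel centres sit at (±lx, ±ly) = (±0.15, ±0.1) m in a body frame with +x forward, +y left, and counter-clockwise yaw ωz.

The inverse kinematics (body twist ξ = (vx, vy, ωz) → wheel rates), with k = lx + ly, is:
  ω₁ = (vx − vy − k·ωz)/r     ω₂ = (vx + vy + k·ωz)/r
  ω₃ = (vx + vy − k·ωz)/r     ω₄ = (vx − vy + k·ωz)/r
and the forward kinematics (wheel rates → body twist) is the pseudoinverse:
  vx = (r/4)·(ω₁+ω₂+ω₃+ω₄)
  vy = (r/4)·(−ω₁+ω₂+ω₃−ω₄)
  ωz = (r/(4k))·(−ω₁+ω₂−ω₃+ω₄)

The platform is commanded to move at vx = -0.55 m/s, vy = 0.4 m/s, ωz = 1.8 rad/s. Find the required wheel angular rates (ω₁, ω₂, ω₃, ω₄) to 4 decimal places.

(-17.5000, 3.7500, -7.5000, -6.2500)

k = lx + ly = 0.15 + 0.1 = 0.2500;  k·ωz = 0.2500·1.8 = 0.4500
ω₁ (FL) = (vx − vy − k·ωz)/r = -1.4000/0.08 = -17.5000
ω₂ (FR) = (vx + vy + k·ωz)/r = 0.3000/0.08 = 3.7500
ω₃ (RL) = (vx + vy − k·ωz)/r = -0.6000/0.08 = -7.5000
ω₄ (RR) = (vx − vy + k·ωz)/r = -0.5000/0.08 = -6.2500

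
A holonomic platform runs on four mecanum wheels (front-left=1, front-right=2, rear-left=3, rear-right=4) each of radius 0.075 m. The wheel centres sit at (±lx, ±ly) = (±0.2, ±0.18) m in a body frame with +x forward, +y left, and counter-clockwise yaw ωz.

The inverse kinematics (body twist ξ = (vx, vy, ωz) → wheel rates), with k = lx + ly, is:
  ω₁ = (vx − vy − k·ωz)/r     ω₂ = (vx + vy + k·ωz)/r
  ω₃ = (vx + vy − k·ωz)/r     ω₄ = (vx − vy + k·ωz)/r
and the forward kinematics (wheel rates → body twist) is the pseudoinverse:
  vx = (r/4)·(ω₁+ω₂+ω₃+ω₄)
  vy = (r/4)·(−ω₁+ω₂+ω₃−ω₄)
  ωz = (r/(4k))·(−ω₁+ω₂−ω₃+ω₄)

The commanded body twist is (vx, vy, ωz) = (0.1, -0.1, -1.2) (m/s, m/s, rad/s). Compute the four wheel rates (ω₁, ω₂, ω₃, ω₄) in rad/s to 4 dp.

(8.7467, -6.0800, 6.0800, -3.4133)

k = lx + ly = 0.2 + 0.18 = 0.3800;  k·ωz = 0.3800·-1.2 = -0.4560
ω₁ (FL) = (vx − vy − k·ωz)/r = 0.6560/0.075 = 8.7467
ω₂ (FR) = (vx + vy + k·ωz)/r = -0.4560/0.075 = -6.0800
ω₃ (RL) = (vx + vy − k·ωz)/r = 0.4560/0.075 = 6.0800
ω₄ (RR) = (vx − vy + k·ωz)/r = -0.2560/0.075 = -3.4133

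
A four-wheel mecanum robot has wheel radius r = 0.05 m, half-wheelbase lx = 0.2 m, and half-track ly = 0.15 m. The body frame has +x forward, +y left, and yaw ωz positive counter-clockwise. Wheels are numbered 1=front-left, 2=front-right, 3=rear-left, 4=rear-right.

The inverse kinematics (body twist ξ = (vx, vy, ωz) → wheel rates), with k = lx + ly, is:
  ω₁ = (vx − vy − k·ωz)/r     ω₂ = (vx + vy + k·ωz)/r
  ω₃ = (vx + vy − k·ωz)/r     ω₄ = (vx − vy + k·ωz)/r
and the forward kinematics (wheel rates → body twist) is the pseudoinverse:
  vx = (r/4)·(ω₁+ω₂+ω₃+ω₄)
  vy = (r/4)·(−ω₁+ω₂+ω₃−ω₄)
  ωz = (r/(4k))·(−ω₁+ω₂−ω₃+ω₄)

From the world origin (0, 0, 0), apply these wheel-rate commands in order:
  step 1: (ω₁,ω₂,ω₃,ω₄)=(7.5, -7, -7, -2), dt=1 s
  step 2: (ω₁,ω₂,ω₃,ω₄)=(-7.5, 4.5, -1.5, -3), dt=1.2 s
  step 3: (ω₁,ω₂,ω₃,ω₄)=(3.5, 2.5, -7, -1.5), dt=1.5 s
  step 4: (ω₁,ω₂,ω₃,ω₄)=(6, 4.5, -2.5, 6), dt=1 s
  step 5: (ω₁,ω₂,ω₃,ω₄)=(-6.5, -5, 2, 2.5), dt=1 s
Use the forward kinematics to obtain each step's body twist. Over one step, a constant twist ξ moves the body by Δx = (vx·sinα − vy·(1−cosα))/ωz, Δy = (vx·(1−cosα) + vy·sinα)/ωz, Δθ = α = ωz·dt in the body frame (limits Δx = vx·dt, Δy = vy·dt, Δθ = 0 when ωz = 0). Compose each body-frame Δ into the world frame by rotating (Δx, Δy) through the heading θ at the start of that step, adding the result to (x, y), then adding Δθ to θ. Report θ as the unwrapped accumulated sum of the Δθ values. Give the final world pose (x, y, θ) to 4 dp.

(-0.1162, -0.2108, 0.6732)

step 1: ξ=(vx,vy,ωz)=(-0.1063, -0.2438, -0.3393), dt=1.0 → body Δ=(-0.1452, -0.2212, -0.3393) → world pose (-0.1452, -0.2212, -0.3393)
step 2: ξ=(vx,vy,ωz)=(-0.0938, 0.1688, 0.3750), dt=1.2 → body Δ=(-0.1535, 0.1708, 0.4500) → world pose (-0.2331, -0.0090, 0.1107)
step 3: ξ=(vx,vy,ωz)=(-0.0313, -0.0813, 0.1607), dt=1.5 → body Δ=(-0.0318, -0.1263, 0.2411) → world pose (-0.2508, -0.1381, 0.3518)
step 4: ξ=(vx,vy,ωz)=(0.1750, -0.1250, 0.2500), dt=1.0 → body Δ=(0.1887, -0.1019, 0.2500) → world pose (-0.0385, -0.1688, 0.6018)
step 5: ξ=(vx,vy,ωz)=(-0.0875, 0.0125, 0.0714), dt=1.0 → body Δ=(-0.0879, 0.0094, 0.0714) → world pose (-0.1162, -0.2108, 0.6732)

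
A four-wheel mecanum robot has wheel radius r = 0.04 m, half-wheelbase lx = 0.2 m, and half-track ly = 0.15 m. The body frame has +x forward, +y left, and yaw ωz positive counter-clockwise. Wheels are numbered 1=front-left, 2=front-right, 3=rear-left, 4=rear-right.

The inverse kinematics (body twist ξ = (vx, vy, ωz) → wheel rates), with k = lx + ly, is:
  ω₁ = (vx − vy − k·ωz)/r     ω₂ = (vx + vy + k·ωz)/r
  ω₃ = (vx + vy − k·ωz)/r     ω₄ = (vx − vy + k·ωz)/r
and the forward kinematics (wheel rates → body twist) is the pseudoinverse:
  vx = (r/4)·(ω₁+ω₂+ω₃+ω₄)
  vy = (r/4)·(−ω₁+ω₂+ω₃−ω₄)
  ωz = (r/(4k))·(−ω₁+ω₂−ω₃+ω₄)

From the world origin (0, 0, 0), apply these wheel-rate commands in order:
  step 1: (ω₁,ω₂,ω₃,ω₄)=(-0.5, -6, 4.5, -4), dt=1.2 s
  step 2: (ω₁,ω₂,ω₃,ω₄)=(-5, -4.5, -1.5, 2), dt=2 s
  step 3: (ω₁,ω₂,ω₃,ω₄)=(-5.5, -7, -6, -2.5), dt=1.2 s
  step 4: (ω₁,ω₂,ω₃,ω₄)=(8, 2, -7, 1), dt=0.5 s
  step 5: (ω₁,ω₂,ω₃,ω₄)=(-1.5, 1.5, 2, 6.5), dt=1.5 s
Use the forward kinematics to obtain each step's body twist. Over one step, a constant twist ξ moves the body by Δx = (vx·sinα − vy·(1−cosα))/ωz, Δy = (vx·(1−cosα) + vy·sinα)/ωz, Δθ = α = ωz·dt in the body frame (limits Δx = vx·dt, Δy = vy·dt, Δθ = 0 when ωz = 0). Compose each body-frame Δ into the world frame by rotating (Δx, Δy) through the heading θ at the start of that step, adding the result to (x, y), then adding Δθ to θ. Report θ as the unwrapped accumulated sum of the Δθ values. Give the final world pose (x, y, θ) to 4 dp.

(-0.3738, -0.0383, 0.1671)

step 1: ξ=(vx,vy,ωz)=(-0.0600, 0.0300, -0.4000), dt=1.2 → body Δ=(-0.0608, 0.0516, -0.4800) → world pose (-0.0608, 0.0516, -0.4800)
step 2: ξ=(vx,vy,ωz)=(-0.0900, -0.0300, 0.1143), dt=2.0 → body Δ=(-0.1716, -0.0800, 0.2286) → world pose (-0.2499, 0.0599, -0.2514)
step 3: ξ=(vx,vy,ωz)=(-0.2100, -0.0500, 0.0571), dt=1.2 → body Δ=(-0.2497, -0.0686, 0.0686) → world pose (-0.5089, 0.0556, -0.1829)
step 4: ξ=(vx,vy,ωz)=(0.0400, -0.1400, 0.0571), dt=0.5 → body Δ=(0.0210, -0.0697, 0.0286) → world pose (-0.5009, -0.0168, -0.1543)
step 5: ξ=(vx,vy,ωz)=(0.0850, -0.0150, 0.2143), dt=1.5 → body Δ=(0.1289, -0.0018, 0.3214) → world pose (-0.3738, -0.0383, 0.1671)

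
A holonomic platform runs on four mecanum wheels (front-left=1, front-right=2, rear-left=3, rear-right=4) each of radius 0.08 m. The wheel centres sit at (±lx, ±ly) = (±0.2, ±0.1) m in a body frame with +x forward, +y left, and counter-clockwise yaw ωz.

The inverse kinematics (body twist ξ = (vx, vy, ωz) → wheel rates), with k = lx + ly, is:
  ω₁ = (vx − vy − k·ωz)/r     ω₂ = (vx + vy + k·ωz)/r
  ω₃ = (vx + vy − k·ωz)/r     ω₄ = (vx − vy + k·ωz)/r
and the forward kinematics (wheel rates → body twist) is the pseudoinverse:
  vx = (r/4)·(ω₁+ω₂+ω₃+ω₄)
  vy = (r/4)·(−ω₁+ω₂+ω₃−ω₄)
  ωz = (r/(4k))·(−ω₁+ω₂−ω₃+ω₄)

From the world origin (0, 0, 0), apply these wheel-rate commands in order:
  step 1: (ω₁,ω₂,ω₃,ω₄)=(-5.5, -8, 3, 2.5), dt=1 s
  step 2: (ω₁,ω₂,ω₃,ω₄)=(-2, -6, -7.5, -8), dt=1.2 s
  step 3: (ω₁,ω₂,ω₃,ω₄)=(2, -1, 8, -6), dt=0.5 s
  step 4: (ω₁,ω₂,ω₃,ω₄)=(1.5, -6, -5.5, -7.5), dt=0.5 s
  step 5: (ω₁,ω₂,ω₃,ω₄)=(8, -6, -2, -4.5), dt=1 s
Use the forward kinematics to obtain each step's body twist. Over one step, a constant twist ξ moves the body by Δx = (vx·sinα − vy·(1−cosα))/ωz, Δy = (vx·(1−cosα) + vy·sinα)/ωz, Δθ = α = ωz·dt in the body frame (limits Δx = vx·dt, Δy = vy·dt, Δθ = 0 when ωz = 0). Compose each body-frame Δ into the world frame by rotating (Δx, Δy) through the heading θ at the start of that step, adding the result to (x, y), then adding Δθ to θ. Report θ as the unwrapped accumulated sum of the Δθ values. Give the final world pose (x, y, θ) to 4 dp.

(-0.8801, 0.4762, -2.5433)

step 1: ξ=(vx,vy,ωz)=(-0.1600, -0.0400, -0.2000), dt=1.0 → body Δ=(-0.1629, -0.0238, -0.2000) → world pose (-0.1629, -0.0238, -0.2000)
step 2: ξ=(vx,vy,ωz)=(-0.4700, -0.0700, -0.3000), dt=1.2 → body Δ=(-0.5669, 0.0182, -0.3600) → world pose (-0.7149, 0.1067, -0.5600)
step 3: ξ=(vx,vy,ωz)=(0.0600, 0.2200, -1.1333), dt=0.5 → body Δ=(0.0588, 0.0959, -0.5667) → world pose (-0.6141, 0.1568, -1.1267)
step 4: ξ=(vx,vy,ωz)=(-0.3500, -0.1100, -0.6333), dt=0.5 → body Δ=(-0.1807, -0.0266, -0.3167) → world pose (-0.7158, 0.3085, -1.4433)
step 5: ξ=(vx,vy,ωz)=(-0.0900, -0.2300, -1.1000), dt=1.0 → body Δ=(-0.1872, -0.1416, -1.1000) → world pose (-0.8801, 0.4762, -2.5433)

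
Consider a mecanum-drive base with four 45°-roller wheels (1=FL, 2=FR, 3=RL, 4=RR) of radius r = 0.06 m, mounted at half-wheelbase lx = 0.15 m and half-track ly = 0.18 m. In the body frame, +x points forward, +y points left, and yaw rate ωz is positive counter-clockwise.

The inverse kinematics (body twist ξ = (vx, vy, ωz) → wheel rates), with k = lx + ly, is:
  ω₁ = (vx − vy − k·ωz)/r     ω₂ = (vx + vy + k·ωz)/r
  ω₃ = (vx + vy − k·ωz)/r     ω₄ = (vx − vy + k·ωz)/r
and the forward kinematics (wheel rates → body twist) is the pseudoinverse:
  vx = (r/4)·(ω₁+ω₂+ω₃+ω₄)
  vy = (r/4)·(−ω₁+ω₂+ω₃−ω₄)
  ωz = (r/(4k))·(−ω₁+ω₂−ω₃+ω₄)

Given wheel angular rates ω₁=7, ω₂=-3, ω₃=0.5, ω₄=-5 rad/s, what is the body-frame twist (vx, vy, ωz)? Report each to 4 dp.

k = lx + ly = 0.15 + 0.18 = 0.3300
ω₁+ω₂+ω₃+ω₄ = -0.5000  →  vx = (0.06/4)·-0.5000 = -0.0075
−ω₁+ω₂+ω₃−ω₄ = -4.5000  →  vy = (0.06/4)·-4.5000 = -0.0675
−ω₁+ω₂−ω₃+ω₄ = -15.5000  →  ωz = (0.06/1.3200)·-15.5000 = -0.7045

(-0.0075, -0.0675, -0.7045)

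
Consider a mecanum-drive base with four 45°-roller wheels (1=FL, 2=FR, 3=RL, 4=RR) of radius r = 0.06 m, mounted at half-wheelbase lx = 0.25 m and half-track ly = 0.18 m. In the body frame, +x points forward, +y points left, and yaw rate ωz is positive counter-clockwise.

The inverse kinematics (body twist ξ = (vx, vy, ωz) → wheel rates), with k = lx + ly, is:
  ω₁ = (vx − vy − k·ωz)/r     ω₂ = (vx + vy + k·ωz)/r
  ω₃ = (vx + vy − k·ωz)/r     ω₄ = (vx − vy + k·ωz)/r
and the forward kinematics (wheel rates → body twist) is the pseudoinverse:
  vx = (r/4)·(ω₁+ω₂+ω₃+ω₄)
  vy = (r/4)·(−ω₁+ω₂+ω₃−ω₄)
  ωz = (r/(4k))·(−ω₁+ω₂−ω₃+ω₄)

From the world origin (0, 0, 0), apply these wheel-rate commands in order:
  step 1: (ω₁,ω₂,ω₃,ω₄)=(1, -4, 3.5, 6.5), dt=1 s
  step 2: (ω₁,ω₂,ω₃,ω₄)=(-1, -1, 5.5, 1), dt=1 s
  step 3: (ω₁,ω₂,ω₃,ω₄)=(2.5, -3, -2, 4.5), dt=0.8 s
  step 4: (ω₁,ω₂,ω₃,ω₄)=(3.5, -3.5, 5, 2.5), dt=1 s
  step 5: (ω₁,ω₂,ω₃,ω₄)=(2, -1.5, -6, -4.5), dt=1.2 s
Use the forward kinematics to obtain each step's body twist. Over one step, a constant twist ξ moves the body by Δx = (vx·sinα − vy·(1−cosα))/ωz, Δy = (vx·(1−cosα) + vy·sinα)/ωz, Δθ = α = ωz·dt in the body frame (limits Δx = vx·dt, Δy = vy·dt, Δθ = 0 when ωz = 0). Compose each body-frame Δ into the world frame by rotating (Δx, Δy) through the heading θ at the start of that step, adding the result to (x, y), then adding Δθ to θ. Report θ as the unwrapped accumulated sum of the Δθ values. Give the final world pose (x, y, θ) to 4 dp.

(0.0511, -0.2936, -0.6140)

step 1: ξ=(vx,vy,ωz)=(0.1050, -0.1200, -0.0698), dt=1.0 → body Δ=(0.1007, -0.1236, -0.0698) → world pose (0.1007, -0.1236, -0.0698)
step 2: ξ=(vx,vy,ωz)=(0.0675, 0.0675, -0.1570), dt=1.0 → body Δ=(0.0725, 0.0619, -0.1570) → world pose (0.1774, -0.0668, -0.2267)
step 3: ξ=(vx,vy,ωz)=(0.0300, -0.1800, 0.0349), dt=0.8 → body Δ=(0.0260, -0.1436, 0.0279) → world pose (0.1704, -0.2126, -0.1988)
step 4: ξ=(vx,vy,ωz)=(0.1125, -0.0675, -0.3314), dt=1.0 → body Δ=(0.0994, -0.0847, -0.3314) → world pose (0.2511, -0.3154, -0.5302)
step 5: ξ=(vx,vy,ωz)=(-0.1500, -0.0750, -0.0698), dt=1.2 → body Δ=(-0.1836, -0.0824, -0.0837) → world pose (0.0511, -0.2936, -0.6140)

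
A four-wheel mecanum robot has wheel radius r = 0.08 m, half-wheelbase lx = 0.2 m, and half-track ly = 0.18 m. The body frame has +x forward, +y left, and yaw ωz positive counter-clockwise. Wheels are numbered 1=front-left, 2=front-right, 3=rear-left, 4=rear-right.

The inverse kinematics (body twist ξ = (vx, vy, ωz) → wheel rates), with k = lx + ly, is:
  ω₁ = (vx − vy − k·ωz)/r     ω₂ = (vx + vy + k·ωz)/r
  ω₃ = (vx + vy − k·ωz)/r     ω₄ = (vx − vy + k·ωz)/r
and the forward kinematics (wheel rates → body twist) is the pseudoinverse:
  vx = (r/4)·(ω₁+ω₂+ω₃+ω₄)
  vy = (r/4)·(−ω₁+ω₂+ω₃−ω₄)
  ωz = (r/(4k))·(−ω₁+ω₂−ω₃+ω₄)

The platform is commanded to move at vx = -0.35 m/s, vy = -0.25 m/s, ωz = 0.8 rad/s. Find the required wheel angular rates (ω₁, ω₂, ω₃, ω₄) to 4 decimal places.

k = lx + ly = 0.2 + 0.18 = 0.3800;  k·ωz = 0.3800·0.8 = 0.3040
ω₁ (FL) = (vx − vy − k·ωz)/r = -0.4040/0.08 = -5.0500
ω₂ (FR) = (vx + vy + k·ωz)/r = -0.2960/0.08 = -3.7000
ω₃ (RL) = (vx + vy − k·ωz)/r = -0.9040/0.08 = -11.3000
ω₄ (RR) = (vx − vy + k·ωz)/r = 0.2040/0.08 = 2.5500

(-5.0500, -3.7000, -11.3000, 2.5500)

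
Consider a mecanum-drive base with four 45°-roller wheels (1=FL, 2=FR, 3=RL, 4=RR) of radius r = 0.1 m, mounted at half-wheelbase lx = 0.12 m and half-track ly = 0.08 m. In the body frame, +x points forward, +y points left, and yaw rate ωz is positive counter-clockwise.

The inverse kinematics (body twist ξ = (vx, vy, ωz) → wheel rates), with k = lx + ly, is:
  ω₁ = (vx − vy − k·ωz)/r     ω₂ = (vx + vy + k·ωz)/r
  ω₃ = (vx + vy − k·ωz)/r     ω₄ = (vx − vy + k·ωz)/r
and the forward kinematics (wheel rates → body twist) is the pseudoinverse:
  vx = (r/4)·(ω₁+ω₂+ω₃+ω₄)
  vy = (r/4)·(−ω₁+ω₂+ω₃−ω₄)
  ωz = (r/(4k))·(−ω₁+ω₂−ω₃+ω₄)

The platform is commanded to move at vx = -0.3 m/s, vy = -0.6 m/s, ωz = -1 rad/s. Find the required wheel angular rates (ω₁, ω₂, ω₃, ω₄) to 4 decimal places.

(5.0000, -11.0000, -7.0000, 1.0000)

k = lx + ly = 0.12 + 0.08 = 0.2000;  k·ωz = 0.2000·-1 = -0.2000
ω₁ (FL) = (vx − vy − k·ωz)/r = 0.5000/0.1 = 5.0000
ω₂ (FR) = (vx + vy + k·ωz)/r = -1.1000/0.1 = -11.0000
ω₃ (RL) = (vx + vy − k·ωz)/r = -0.7000/0.1 = -7.0000
ω₄ (RR) = (vx − vy + k·ωz)/r = 0.1000/0.1 = 1.0000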